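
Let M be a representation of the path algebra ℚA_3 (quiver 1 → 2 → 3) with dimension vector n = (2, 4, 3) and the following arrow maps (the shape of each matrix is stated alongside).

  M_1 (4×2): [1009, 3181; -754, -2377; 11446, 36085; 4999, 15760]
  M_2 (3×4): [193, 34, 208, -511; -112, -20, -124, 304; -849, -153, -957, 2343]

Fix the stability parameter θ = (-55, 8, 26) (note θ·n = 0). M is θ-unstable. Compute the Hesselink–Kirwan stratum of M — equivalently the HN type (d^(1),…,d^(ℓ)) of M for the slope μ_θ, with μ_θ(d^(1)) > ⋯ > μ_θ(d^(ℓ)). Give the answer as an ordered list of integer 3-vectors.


Barcode: M ≅ I[1,2], I[1,3], I[2,2], I[2,3], I[3,3]. HN layers by μ_θ (3 steps, strictly decreasing):
  μ^(1)=26; μ^(2)=8; μ^(3)=-55

((0, 0, 3); (0, 4, 0); (2, 0, 0))


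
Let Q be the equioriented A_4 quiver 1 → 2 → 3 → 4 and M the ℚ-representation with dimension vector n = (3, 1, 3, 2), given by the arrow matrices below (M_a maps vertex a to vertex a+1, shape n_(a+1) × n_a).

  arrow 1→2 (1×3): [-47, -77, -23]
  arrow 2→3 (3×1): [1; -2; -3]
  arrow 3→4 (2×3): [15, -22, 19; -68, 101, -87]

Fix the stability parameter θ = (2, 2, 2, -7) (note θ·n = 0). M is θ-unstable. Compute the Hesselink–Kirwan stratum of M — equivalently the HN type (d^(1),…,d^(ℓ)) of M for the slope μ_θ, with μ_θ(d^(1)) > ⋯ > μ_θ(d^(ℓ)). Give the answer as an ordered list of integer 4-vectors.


Via rank(M_{q-1}∘⋯∘M_p): M ≅ I[1,1]^2, I[1,4], I[3,3], I[3,4].
μ_θ-semistable layers: μ^(1)=2; μ^(2)=-1/4; μ^(3)=-5/2

((2, 0, 1, 0); (1, 1, 1, 1); (0, 0, 1, 1))


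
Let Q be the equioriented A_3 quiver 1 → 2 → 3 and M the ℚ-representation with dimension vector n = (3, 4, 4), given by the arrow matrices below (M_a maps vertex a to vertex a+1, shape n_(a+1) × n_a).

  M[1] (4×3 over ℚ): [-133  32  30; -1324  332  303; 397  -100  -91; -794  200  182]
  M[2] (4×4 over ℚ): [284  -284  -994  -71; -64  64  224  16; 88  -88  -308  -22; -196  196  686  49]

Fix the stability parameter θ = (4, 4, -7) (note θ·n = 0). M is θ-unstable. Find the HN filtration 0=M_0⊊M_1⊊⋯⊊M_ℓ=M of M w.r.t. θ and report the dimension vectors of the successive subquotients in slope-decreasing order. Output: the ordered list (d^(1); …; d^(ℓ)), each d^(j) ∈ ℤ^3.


Barcode: M ≅ I[1,1], I[1,2]^2, I[2,2], I[2,3], I[3,3]^3. HN layers by μ_θ (3 steps, strictly decreasing):
  μ^(1)=4; μ^(2)=-3/2; μ^(3)=-7

((3, 3, 0); (0, 1, 1); (0, 0, 3))


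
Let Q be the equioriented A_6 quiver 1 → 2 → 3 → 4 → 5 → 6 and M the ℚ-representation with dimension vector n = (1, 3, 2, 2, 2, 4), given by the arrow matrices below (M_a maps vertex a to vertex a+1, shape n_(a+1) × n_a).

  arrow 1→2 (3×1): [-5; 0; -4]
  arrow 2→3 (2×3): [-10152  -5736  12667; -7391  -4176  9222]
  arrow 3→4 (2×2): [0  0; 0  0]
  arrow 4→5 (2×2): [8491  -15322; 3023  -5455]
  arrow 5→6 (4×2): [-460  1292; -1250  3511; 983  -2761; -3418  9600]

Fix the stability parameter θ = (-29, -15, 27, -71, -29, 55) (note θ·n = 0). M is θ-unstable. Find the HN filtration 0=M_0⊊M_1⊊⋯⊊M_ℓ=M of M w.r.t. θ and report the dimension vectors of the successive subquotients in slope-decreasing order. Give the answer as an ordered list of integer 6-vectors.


Barcode: M ≅ I[1,3], I[2,2], I[2,3], I[4,6]^2, I[6,6]^2. HN layers by μ_θ (5 steps, strictly decreasing):
  μ^(1)=55; μ^(2)=27; μ^(3)=-15; μ^(4)=-29; μ^(5)=-71

((0, 0, 0, 0, 0, 4); (0, 0, 2, 0, 0, 0); (0, 3, 0, 0, 0, 0); (1, 0, 0, 0, 2, 0); (0, 0, 0, 2, 0, 0))


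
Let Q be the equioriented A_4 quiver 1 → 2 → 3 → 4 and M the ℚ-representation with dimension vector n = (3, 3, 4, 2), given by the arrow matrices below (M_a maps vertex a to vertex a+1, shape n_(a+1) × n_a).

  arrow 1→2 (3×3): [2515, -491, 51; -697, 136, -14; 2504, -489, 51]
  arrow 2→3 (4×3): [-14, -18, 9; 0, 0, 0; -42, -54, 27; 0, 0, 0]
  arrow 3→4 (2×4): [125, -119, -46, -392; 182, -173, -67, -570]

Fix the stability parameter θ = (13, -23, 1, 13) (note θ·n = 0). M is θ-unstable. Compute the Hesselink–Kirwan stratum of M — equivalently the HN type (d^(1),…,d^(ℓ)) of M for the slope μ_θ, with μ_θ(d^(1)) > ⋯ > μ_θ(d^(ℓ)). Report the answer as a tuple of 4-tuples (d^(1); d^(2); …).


Interval decomposition of M: I[1,2]^2, I[1,4], I[3,3]^2, I[3,4].
HN type (ℓ=3): μ^(1)=13; μ^(2)=1; μ^(3)=-5

((0, 0, 0, 2); (0, 0, 4, 0); (3, 3, 0, 0))


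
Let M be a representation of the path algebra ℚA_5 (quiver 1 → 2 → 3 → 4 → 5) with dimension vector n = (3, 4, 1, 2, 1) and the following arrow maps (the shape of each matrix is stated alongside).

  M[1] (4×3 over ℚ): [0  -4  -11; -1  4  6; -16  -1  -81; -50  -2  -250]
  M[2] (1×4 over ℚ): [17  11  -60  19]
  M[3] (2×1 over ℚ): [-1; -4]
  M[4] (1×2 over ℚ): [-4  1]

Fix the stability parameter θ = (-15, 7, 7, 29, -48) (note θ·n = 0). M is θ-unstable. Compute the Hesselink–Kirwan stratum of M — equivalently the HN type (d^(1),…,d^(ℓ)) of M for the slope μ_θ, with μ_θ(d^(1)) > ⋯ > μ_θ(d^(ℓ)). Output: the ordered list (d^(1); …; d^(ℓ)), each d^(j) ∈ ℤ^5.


Barcode: M ≅ I[1,2]^2, I[1,4], I[2,2], I[4,5]. HN layers by μ_θ (4 steps, strictly decreasing):
  μ^(1)=29; μ^(2)=7; μ^(3)=-19/2; μ^(4)=-15

((0, 0, 0, 1, 0); (0, 4, 1, 0, 0); (0, 0, 0, 1, 1); (3, 0, 0, 0, 0))


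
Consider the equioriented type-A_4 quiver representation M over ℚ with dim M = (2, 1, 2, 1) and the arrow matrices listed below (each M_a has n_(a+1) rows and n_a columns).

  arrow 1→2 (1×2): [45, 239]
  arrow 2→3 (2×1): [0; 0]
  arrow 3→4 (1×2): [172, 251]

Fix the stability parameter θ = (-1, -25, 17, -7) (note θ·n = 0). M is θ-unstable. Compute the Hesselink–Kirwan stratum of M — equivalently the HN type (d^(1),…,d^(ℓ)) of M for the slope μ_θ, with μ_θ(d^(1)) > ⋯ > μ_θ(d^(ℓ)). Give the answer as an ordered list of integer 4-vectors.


Via rank(M_{q-1}∘⋯∘M_p): M ≅ I[1,1], I[1,2], I[3,3], I[3,4].
μ_θ-semistable layers: μ^(1)=17; μ^(2)=5; μ^(3)=-1; μ^(4)=-13

((0, 0, 1, 0); (0, 0, 1, 1); (1, 0, 0, 0); (1, 1, 0, 0))


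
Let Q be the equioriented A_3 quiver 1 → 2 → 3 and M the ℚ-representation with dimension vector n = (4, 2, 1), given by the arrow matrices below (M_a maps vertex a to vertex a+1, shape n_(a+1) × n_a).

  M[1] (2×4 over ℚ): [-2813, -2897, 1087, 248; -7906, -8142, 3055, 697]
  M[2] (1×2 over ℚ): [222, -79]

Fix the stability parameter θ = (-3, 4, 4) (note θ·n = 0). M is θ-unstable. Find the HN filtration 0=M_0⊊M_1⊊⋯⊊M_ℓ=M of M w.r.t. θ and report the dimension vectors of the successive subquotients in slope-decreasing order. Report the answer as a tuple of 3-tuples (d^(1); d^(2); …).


Barcode: M ≅ I[1,1]^2, I[1,2], I[1,3]. HN layers by μ_θ (2 steps, strictly decreasing):
  μ^(1)=4; μ^(2)=-3

((0, 2, 1); (4, 0, 0))


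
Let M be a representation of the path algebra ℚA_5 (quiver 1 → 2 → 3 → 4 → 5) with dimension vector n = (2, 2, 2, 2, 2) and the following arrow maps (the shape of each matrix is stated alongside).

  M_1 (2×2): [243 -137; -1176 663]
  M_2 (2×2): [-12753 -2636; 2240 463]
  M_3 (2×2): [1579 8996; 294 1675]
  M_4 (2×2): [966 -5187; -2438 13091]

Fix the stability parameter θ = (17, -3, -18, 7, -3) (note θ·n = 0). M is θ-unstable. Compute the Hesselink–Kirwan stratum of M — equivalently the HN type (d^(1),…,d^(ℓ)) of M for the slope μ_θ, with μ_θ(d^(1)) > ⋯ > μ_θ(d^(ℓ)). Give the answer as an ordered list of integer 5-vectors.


Interval decomposition of M: I[1,4], I[1,5], I[5,5].
HN type (ℓ=4): μ^(1)=7; μ^(2)=2; μ^(3)=-4/3; μ^(4)=-3

((0, 0, 0, 1, 0); (0, 0, 0, 1, 1); (2, 2, 2, 0, 0); (0, 0, 0, 0, 1))


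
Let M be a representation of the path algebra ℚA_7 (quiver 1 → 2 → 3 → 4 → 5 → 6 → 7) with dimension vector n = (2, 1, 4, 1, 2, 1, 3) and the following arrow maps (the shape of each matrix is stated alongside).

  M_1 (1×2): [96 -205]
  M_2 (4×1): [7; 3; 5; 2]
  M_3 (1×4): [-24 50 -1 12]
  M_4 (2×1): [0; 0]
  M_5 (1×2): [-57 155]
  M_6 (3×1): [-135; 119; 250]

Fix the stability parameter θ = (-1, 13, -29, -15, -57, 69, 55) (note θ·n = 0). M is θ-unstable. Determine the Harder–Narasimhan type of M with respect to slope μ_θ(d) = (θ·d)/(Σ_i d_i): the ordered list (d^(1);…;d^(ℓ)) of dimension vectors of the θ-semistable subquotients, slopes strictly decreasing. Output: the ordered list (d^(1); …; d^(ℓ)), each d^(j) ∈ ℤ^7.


Via rank(M_{q-1}∘⋯∘M_p): M ≅ I[1,1], I[1,4], I[3,3]^3, I[5,5], I[5,7], I[7,7]^2.
μ_θ-semistable layers: μ^(1)=62; μ^(2)=55; μ^(3)=-1; μ^(4)=-8; μ^(5)=-29; μ^(6)=-57

((0, 0, 0, 0, 0, 1, 1); (0, 0, 0, 0, 0, 0, 2); (1, 0, 0, 0, 0, 0, 0); (1, 1, 1, 1, 0, 0, 0); (0, 0, 3, 0, 0, 0, 0); (0, 0, 0, 0, 2, 0, 0))


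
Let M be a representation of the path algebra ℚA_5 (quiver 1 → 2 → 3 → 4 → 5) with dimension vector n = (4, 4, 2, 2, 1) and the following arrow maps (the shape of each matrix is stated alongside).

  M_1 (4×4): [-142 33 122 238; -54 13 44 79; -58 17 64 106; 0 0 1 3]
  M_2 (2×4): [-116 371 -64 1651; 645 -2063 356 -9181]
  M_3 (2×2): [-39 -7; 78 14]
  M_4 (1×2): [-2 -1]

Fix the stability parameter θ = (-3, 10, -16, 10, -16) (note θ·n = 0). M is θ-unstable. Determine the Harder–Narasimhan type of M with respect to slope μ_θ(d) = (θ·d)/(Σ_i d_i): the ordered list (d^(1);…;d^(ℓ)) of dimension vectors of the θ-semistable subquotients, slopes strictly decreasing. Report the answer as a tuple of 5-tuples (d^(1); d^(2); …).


Barcode: M ≅ I[1,2]^2, I[1,3], I[1,4], I[4,5]. HN layers by μ_θ (2 steps, strictly decreasing):
  μ^(1)=10; μ^(2)=-3

((0, 2, 0, 1, 0); (4, 2, 2, 1, 1))


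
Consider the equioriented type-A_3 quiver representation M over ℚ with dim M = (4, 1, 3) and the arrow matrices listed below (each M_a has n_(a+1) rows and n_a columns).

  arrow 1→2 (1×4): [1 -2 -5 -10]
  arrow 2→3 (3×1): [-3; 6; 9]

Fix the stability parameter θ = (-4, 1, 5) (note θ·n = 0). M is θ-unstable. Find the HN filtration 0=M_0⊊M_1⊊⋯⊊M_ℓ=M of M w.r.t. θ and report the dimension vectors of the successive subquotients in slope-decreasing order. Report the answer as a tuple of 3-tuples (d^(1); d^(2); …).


Via rank(M_{q-1}∘⋯∘M_p): M ≅ I[1,1]^3, I[1,3], I[3,3]^2.
μ_θ-semistable layers: μ^(1)=5; μ^(2)=1; μ^(3)=-4

((0, 0, 3); (0, 1, 0); (4, 0, 0))


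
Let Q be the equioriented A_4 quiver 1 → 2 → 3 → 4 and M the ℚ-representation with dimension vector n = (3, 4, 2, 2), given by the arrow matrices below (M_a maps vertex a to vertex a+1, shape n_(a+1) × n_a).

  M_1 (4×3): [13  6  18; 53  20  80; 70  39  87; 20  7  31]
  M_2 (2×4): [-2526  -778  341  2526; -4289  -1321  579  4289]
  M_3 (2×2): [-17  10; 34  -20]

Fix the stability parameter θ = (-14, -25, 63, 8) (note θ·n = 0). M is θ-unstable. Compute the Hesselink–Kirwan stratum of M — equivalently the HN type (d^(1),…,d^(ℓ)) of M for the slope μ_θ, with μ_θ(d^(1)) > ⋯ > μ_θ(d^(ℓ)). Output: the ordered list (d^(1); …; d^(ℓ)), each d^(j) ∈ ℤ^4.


Barcode: M ≅ I[1,1], I[1,2], I[1,4], I[2,2], I[2,3], I[4,4]. HN layers by μ_θ (6 steps, strictly decreasing):
  μ^(1)=63; μ^(2)=71/2; μ^(3)=8; μ^(4)=-14; μ^(5)=-39/2; μ^(6)=-25

((0, 0, 1, 0); (0, 0, 1, 1); (0, 0, 0, 1); (1, 0, 0, 0); (2, 2, 0, 0); (0, 2, 0, 0))


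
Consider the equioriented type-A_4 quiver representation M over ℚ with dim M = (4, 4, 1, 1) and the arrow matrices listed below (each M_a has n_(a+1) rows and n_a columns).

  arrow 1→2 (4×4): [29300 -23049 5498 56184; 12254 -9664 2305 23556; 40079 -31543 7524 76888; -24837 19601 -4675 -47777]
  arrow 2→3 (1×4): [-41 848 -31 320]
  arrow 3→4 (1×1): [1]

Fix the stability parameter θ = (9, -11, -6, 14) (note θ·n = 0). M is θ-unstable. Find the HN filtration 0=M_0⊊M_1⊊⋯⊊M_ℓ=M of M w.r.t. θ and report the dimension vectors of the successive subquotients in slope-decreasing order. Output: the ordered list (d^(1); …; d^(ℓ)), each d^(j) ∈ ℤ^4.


Via rank(M_{q-1}∘⋯∘M_p): M ≅ I[1,2]^3, I[1,4].
μ_θ-semistable layers: μ^(1)=14; μ^(2)=-1; μ^(3)=-8/3

((0, 0, 0, 1); (3, 3, 0, 0); (1, 1, 1, 0))


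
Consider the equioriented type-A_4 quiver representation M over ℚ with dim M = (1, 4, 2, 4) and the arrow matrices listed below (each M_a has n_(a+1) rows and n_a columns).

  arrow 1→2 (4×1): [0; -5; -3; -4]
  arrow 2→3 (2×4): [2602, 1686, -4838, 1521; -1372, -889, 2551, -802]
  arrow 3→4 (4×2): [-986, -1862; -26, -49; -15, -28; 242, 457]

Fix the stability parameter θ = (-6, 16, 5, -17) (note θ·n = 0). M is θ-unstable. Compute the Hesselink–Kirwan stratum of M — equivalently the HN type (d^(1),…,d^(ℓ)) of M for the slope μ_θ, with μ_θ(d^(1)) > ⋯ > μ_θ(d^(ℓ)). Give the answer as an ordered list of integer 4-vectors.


Barcode: M ≅ I[1,2], I[2,2], I[2,4]^2, I[4,4]^2. HN layers by μ_θ (4 steps, strictly decreasing):
  μ^(1)=16; μ^(2)=4/3; μ^(3)=-6; μ^(4)=-17

((0, 2, 0, 0); (0, 2, 2, 2); (1, 0, 0, 0); (0, 0, 0, 2))


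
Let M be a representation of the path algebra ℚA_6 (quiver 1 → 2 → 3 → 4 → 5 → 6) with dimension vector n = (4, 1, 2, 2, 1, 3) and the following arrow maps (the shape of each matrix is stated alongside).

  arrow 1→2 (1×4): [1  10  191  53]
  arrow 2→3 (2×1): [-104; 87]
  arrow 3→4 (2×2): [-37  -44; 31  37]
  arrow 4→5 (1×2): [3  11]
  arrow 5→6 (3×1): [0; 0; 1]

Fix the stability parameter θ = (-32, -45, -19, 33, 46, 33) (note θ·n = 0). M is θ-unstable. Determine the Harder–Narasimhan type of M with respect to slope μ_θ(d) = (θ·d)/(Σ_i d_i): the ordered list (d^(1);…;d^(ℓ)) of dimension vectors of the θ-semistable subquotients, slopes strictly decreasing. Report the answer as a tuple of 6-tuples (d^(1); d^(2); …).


Interval decomposition of M: I[1,1]^3, I[1,6], I[3,4], I[6,6]^2.
HN type (ℓ=5): μ^(1)=79/2; μ^(2)=33; μ^(3)=-19; μ^(4)=-32; μ^(5)=-77/2

((0, 0, 0, 0, 1, 1); (0, 0, 0, 2, 0, 2); (0, 0, 2, 0, 0, 0); (3, 0, 0, 0, 0, 0); (1, 1, 0, 0, 0, 0))


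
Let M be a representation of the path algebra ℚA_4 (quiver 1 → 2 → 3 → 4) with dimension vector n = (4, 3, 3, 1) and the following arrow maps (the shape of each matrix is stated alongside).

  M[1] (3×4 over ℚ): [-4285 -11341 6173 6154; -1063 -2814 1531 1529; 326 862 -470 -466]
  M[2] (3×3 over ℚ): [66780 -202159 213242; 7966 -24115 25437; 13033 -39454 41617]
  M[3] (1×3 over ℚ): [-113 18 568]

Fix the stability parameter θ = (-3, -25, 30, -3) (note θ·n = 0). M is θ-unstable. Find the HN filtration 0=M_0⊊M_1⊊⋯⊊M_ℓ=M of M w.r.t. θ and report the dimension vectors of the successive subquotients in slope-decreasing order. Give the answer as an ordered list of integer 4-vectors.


Barcode: M ≅ I[1,1], I[1,3]^2, I[1,4]. HN layers by μ_θ (4 steps, strictly decreasing):
  μ^(1)=30; μ^(2)=27/2; μ^(3)=-3; μ^(4)=-14

((0, 0, 2, 0); (0, 0, 1, 1); (1, 0, 0, 0); (3, 3, 0, 0))


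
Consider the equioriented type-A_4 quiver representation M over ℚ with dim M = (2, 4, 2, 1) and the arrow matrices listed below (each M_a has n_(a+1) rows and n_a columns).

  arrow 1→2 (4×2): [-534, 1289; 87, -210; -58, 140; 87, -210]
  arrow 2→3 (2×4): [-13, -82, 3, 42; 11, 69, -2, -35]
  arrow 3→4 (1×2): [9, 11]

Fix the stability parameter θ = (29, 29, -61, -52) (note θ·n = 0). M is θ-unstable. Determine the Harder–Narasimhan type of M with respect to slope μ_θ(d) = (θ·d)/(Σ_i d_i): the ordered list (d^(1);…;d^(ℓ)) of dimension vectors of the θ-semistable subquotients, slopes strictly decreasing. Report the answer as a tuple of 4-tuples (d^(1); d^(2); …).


Interval decomposition of M: I[1,3], I[1,4], I[2,2]^2.
HN type (ℓ=3): μ^(1)=29; μ^(2)=-1; μ^(3)=-55/4

((0, 2, 0, 0); (1, 1, 1, 0); (1, 1, 1, 1))


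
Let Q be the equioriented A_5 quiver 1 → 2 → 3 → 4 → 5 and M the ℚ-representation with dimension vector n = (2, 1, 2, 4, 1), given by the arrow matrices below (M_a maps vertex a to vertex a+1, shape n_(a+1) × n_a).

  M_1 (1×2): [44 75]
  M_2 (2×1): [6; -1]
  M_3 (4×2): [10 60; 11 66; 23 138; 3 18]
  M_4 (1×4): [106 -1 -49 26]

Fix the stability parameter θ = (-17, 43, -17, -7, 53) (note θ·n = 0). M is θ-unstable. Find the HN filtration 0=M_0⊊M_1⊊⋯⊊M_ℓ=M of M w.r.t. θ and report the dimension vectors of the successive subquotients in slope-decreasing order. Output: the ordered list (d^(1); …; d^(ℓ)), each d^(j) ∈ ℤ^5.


Barcode: M ≅ I[1,1], I[1,3], I[3,4], I[4,4]^2, I[4,5]. HN layers by μ_θ (4 steps, strictly decreasing):
  μ^(1)=53; μ^(2)=13; μ^(3)=-7; μ^(4)=-17

((0, 0, 0, 0, 1); (0, 1, 1, 0, 0); (0, 0, 0, 4, 0); (2, 0, 1, 0, 0))


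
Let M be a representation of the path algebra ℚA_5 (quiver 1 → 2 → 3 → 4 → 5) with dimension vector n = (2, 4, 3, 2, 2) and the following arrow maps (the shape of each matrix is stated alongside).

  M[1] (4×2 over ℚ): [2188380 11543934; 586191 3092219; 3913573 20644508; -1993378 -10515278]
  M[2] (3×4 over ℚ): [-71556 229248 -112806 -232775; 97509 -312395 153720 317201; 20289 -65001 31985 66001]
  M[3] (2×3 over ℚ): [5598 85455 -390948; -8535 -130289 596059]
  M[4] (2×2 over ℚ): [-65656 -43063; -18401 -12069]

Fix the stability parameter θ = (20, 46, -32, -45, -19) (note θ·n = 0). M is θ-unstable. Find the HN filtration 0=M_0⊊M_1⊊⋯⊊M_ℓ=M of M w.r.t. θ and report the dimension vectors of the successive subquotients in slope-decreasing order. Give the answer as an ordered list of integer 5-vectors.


Barcode: M ≅ I[1,5]^2, I[2,2], I[2,3]. HN layers by μ_θ (3 steps, strictly decreasing):
  μ^(1)=46; μ^(2)=7; μ^(3)=-6

((0, 1, 0, 0, 0); (0, 1, 1, 0, 0); (2, 2, 2, 2, 2))


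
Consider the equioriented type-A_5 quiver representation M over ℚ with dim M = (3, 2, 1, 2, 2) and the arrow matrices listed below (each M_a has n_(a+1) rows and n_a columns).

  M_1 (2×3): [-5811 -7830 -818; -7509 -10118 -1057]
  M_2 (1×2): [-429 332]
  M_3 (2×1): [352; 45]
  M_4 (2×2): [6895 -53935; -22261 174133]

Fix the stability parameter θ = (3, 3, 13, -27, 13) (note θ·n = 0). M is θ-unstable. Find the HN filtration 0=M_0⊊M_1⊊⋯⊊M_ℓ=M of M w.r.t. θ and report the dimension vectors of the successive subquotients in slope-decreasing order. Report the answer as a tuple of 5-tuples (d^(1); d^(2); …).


Via rank(M_{q-1}∘⋯∘M_p): M ≅ I[1,1], I[1,2], I[1,5], I[4,4], I[5,5].
μ_θ-semistable layers: μ^(1)=13; μ^(2)=3; μ^(3)=-2; μ^(4)=-27

((0, 0, 0, 0, 2); (2, 1, 0, 0, 0); (1, 1, 1, 1, 0); (0, 0, 0, 1, 0))


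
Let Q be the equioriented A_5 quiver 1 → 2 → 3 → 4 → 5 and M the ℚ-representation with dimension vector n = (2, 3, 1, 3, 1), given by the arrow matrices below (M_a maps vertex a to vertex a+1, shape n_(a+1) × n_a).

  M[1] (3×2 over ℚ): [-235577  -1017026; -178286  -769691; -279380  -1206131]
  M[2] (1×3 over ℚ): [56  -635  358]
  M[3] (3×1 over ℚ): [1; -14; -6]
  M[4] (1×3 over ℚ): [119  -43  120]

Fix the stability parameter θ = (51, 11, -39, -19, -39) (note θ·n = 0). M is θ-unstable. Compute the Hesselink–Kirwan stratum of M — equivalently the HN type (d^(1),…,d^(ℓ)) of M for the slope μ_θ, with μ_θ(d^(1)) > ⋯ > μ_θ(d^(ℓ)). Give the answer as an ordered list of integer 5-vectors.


Via rank(M_{q-1}∘⋯∘M_p): M ≅ I[1,2], I[1,5], I[2,2], I[4,4]^2.
μ_θ-semistable layers: μ^(1)=31; μ^(2)=11; μ^(3)=-7; μ^(4)=-19

((1, 1, 0, 0, 0); (0, 1, 0, 0, 0); (1, 1, 1, 1, 1); (0, 0, 0, 2, 0))


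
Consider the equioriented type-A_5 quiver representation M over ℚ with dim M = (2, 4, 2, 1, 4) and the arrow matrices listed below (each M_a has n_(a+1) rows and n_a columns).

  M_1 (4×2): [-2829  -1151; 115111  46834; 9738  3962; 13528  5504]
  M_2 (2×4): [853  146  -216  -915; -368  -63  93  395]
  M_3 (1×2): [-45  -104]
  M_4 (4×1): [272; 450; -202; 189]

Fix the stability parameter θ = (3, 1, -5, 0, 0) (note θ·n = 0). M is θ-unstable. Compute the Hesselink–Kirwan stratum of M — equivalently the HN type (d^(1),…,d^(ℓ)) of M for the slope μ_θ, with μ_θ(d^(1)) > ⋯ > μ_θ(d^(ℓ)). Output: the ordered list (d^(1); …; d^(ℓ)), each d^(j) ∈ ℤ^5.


Via rank(M_{q-1}∘⋯∘M_p): M ≅ I[1,3], I[1,5], I[2,2]^2, I[5,5]^3.
μ_θ-semistable layers: μ^(1)=1; μ^(2)=0; μ^(3)=-1/3

((0, 2, 0, 0, 0); (0, 0, 0, 1, 4); (2, 2, 2, 0, 0))


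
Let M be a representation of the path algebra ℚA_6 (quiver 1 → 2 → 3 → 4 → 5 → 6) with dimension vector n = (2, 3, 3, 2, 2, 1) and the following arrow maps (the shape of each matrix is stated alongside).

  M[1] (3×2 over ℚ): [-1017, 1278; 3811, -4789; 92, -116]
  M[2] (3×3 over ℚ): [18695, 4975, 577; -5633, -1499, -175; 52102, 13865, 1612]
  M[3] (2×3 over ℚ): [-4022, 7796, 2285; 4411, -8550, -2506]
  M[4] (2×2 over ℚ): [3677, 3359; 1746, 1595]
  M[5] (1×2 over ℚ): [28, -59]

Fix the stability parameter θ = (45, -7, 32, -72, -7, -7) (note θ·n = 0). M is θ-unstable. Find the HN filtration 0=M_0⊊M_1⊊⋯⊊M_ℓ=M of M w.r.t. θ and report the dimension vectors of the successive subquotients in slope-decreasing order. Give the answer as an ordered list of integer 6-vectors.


Interval decomposition of M: I[1,5], I[1,6], I[2,3].
HN type (ℓ=4): μ^(1)=32; μ^(2)=-9/5; μ^(3)=-8/3; μ^(4)=-7

((0, 0, 1, 0, 0, 0); (1, 1, 1, 1, 1, 0); (1, 1, 1, 1, 1, 1); (0, 1, 0, 0, 0, 0))


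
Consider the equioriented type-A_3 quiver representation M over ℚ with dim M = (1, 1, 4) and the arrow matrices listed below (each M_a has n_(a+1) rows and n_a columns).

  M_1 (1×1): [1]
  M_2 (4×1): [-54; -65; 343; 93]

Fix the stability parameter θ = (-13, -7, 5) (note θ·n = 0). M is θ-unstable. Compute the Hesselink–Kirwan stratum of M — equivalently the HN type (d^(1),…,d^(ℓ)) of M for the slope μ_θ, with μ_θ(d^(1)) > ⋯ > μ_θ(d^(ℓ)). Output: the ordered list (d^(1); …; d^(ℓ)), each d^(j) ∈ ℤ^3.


Interval decomposition of M: I[1,3], I[3,3]^3.
HN type (ℓ=3): μ^(1)=5; μ^(2)=-7; μ^(3)=-13

((0, 0, 4); (0, 1, 0); (1, 0, 0))


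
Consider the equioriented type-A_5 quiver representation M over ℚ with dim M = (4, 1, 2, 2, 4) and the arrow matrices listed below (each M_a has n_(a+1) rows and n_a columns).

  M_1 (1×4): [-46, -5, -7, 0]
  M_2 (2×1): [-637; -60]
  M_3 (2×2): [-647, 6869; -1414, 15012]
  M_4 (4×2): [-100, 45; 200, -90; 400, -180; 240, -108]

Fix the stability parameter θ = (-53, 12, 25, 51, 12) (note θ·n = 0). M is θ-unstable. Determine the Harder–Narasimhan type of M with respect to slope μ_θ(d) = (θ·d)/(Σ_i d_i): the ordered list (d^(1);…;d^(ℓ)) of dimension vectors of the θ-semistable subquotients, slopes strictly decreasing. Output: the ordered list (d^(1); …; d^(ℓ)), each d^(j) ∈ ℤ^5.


Via rank(M_{q-1}∘⋯∘M_p): M ≅ I[1,1]^3, I[1,5], I[3,4], I[5,5]^3.
μ_θ-semistable layers: μ^(1)=51; μ^(2)=63/2; μ^(3)=25; μ^(4)=12; μ^(5)=-53

((0, 0, 0, 1, 0); (0, 0, 0, 1, 1); (0, 0, 2, 0, 0); (0, 1, 0, 0, 3); (4, 0, 0, 0, 0))


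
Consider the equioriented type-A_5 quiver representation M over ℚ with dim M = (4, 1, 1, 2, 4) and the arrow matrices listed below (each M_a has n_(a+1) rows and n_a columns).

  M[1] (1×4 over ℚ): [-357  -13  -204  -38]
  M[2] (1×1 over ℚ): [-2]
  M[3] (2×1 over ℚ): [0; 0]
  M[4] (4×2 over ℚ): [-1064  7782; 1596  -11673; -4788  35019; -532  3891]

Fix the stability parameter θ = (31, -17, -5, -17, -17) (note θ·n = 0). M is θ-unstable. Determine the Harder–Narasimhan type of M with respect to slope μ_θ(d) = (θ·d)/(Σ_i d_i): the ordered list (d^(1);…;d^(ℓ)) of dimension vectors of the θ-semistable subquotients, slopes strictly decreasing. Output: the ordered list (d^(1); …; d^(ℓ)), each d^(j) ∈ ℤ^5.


Via rank(M_{q-1}∘⋯∘M_p): M ≅ I[1,1]^3, I[1,3], I[4,4], I[4,5], I[5,5]^3.
μ_θ-semistable layers: μ^(1)=31; μ^(2)=3; μ^(3)=-17

((3, 0, 0, 0, 0); (1, 1, 1, 0, 0); (0, 0, 0, 2, 4))


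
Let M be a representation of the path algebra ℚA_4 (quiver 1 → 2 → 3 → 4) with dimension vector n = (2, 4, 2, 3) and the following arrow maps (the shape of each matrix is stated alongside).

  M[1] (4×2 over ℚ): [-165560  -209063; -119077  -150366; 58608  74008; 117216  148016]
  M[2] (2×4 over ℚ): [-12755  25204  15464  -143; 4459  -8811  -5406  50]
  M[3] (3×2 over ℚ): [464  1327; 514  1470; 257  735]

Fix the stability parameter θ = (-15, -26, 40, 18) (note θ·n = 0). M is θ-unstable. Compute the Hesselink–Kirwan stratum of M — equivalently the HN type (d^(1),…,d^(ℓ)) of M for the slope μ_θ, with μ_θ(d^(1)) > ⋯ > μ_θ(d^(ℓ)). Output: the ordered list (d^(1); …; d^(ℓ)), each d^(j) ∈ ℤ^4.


Via rank(M_{q-1}∘⋯∘M_p): M ≅ I[1,4]^2, I[2,2]^2, I[4,4].
μ_θ-semistable layers: μ^(1)=29; μ^(2)=18; μ^(3)=-41/2; μ^(4)=-26

((0, 0, 2, 2); (0, 0, 0, 1); (2, 2, 0, 0); (0, 2, 0, 0))


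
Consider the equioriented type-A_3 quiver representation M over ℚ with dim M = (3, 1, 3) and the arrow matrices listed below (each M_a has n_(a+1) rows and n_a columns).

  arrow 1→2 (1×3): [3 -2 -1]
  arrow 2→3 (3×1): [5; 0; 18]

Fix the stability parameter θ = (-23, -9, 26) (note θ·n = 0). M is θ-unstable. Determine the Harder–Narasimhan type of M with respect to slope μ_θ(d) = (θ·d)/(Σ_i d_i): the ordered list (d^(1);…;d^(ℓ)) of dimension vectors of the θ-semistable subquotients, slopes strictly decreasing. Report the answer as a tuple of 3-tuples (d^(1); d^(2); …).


Barcode: M ≅ I[1,1]^2, I[1,3], I[3,3]^2. HN layers by μ_θ (3 steps, strictly decreasing):
  μ^(1)=26; μ^(2)=-9; μ^(3)=-23

((0, 0, 3); (0, 1, 0); (3, 0, 0))


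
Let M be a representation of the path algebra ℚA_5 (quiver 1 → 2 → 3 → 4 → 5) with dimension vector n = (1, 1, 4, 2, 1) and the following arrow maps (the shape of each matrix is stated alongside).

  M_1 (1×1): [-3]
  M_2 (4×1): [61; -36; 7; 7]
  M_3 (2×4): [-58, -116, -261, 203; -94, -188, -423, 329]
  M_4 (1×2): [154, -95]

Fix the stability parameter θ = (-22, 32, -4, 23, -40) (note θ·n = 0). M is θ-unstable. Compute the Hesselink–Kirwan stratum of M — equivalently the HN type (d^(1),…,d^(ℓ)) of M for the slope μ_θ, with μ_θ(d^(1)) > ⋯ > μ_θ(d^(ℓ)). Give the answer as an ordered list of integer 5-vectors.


Interval decomposition of M: I[1,5], I[3,3]^3, I[4,4].
HN type (ℓ=4): μ^(1)=23; μ^(2)=11/4; μ^(3)=-4; μ^(4)=-22

((0, 0, 0, 1, 0); (0, 1, 1, 1, 1); (0, 0, 3, 0, 0); (1, 0, 0, 0, 0))


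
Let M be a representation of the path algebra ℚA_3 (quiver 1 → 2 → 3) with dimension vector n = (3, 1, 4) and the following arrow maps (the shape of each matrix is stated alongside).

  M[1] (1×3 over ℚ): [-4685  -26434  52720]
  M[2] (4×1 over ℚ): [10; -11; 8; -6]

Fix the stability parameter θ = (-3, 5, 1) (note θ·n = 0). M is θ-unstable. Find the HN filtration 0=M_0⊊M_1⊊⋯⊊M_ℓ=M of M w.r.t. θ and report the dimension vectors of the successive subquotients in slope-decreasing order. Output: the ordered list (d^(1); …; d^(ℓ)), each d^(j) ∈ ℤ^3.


Barcode: M ≅ I[1,1]^2, I[1,3], I[3,3]^3. HN layers by μ_θ (3 steps, strictly decreasing):
  μ^(1)=3; μ^(2)=1; μ^(3)=-3

((0, 1, 1); (0, 0, 3); (3, 0, 0))


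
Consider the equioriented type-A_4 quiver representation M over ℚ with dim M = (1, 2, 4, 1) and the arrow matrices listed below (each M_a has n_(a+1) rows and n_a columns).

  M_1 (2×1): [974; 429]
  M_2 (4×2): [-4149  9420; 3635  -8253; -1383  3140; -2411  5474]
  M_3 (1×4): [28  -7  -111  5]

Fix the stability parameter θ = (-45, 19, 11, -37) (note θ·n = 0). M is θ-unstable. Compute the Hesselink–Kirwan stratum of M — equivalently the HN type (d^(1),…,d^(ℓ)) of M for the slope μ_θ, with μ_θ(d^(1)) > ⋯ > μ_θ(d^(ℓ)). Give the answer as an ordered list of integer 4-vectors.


Interval decomposition of M: I[1,4], I[2,3], I[3,3]^2.
HN type (ℓ=4): μ^(1)=15; μ^(2)=11; μ^(3)=-7/3; μ^(4)=-45

((0, 1, 1, 0); (0, 0, 2, 0); (0, 1, 1, 1); (1, 0, 0, 0))


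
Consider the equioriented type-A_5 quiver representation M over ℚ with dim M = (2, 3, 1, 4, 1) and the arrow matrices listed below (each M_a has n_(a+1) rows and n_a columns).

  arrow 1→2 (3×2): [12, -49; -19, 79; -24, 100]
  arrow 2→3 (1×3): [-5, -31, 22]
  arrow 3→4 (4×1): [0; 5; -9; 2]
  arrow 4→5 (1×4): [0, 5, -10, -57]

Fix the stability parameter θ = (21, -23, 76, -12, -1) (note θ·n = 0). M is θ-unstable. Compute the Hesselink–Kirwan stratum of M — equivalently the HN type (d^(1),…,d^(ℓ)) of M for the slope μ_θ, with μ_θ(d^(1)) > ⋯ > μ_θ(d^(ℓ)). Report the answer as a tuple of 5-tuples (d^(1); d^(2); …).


Via rank(M_{q-1}∘⋯∘M_p): M ≅ I[1,2], I[1,5], I[2,2], I[4,4]^3.
μ_θ-semistable layers: μ^(1)=21; μ^(2)=-1; μ^(3)=-12; μ^(4)=-23

((0, 0, 1, 1, 1); (2, 2, 0, 0, 0); (0, 0, 0, 3, 0); (0, 1, 0, 0, 0))


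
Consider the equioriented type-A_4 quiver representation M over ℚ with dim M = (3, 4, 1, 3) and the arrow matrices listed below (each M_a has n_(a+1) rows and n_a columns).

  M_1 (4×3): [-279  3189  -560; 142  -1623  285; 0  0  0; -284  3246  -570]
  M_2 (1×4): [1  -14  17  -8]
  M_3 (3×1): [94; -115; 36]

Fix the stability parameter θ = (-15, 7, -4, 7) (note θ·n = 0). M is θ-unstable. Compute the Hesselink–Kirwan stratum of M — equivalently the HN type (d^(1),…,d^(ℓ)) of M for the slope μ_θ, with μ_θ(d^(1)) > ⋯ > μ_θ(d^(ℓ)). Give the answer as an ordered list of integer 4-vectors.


Barcode: M ≅ I[1,1], I[1,2], I[1,4], I[2,2]^2, I[4,4]^2. HN layers by μ_θ (3 steps, strictly decreasing):
  μ^(1)=7; μ^(2)=3/2; μ^(3)=-15

((0, 3, 0, 3); (0, 1, 1, 0); (3, 0, 0, 0))


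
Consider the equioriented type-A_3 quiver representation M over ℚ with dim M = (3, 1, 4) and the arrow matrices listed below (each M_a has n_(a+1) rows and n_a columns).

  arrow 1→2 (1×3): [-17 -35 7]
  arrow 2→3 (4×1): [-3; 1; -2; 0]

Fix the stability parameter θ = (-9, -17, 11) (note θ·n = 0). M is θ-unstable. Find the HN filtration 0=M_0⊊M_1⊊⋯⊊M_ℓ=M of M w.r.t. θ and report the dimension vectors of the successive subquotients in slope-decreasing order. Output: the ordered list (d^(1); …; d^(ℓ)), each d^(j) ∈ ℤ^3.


Barcode: M ≅ I[1,1]^2, I[1,3], I[3,3]^3. HN layers by μ_θ (3 steps, strictly decreasing):
  μ^(1)=11; μ^(2)=-9; μ^(3)=-13

((0, 0, 4); (2, 0, 0); (1, 1, 0))


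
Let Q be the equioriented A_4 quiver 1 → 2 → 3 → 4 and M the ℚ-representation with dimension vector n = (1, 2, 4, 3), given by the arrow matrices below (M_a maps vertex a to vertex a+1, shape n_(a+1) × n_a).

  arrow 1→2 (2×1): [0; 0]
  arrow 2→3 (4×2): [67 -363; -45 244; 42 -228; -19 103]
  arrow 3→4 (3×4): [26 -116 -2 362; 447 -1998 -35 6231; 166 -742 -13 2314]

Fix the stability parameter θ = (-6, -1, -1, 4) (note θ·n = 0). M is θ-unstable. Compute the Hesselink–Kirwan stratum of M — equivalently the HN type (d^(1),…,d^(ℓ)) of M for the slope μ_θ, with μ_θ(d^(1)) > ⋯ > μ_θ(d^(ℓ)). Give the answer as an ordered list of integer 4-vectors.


Interval decomposition of M: I[1,1], I[2,3]^2, I[3,4]^2, I[4,4].
HN type (ℓ=3): μ^(1)=4; μ^(2)=-1; μ^(3)=-6

((0, 0, 0, 3); (0, 2, 4, 0); (1, 0, 0, 0))


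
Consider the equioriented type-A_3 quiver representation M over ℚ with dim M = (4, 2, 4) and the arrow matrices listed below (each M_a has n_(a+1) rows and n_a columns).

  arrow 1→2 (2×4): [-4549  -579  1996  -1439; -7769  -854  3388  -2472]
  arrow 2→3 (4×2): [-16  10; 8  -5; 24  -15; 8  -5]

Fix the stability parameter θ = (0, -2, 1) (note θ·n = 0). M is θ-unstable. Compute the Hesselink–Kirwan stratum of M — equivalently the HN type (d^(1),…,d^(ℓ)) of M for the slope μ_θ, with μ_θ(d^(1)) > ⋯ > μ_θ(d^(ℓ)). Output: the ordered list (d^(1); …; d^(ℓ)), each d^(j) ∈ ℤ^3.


Interval decomposition of M: I[1,1]^2, I[1,2], I[1,3], I[3,3]^3.
HN type (ℓ=3): μ^(1)=1; μ^(2)=0; μ^(3)=-1

((0, 0, 4); (2, 0, 0); (2, 2, 0))


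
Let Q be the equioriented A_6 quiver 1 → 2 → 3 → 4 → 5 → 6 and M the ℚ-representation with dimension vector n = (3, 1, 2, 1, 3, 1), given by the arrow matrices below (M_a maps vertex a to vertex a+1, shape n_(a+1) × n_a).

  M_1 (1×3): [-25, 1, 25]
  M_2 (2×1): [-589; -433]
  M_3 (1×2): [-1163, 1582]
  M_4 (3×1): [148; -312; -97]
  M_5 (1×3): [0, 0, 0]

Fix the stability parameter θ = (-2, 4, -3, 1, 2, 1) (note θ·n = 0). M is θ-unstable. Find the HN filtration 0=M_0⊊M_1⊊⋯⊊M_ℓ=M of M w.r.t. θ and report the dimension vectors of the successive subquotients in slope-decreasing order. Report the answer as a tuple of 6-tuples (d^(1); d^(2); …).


Via rank(M_{q-1}∘⋯∘M_p): M ≅ I[1,1]^2, I[1,5], I[3,3], I[5,5]^2, I[6,6].
μ_θ-semistable layers: μ^(1)=2; μ^(2)=1; μ^(3)=1/2; μ^(4)=-2; μ^(5)=-3

((0, 0, 0, 0, 3, 0); (0, 0, 0, 1, 0, 1); (0, 1, 1, 0, 0, 0); (3, 0, 0, 0, 0, 0); (0, 0, 1, 0, 0, 0))


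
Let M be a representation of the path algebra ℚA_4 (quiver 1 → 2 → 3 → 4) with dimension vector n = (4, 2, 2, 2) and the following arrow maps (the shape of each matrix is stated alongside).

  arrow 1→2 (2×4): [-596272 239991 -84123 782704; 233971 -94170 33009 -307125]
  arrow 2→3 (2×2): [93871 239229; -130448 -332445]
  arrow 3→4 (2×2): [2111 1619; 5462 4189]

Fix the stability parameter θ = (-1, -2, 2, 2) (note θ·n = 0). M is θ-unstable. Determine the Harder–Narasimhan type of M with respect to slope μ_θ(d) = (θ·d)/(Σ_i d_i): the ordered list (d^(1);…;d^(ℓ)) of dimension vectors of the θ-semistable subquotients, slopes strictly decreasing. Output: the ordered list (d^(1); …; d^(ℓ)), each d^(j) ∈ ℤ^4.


Interval decomposition of M: I[1,1]^2, I[1,4]^2.
HN type (ℓ=3): μ^(1)=2; μ^(2)=-1; μ^(3)=-3/2

((0, 0, 2, 2); (2, 0, 0, 0); (2, 2, 0, 0))


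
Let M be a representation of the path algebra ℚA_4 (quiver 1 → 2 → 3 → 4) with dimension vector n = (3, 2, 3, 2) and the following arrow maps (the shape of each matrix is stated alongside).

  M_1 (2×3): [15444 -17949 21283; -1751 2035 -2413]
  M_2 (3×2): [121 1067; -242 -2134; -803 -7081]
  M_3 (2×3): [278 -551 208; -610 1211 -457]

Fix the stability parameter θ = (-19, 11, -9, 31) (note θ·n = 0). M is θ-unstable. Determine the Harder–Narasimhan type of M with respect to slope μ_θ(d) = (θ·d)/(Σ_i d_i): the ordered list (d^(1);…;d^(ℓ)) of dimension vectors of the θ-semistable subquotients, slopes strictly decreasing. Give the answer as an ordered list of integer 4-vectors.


Interval decomposition of M: I[1,1], I[1,2], I[1,4], I[3,3], I[3,4].
HN type (ℓ=5): μ^(1)=31; μ^(2)=11; μ^(3)=1; μ^(4)=-9; μ^(5)=-19

((0, 0, 0, 2); (0, 1, 0, 0); (0, 1, 1, 0); (0, 0, 2, 0); (3, 0, 0, 0))


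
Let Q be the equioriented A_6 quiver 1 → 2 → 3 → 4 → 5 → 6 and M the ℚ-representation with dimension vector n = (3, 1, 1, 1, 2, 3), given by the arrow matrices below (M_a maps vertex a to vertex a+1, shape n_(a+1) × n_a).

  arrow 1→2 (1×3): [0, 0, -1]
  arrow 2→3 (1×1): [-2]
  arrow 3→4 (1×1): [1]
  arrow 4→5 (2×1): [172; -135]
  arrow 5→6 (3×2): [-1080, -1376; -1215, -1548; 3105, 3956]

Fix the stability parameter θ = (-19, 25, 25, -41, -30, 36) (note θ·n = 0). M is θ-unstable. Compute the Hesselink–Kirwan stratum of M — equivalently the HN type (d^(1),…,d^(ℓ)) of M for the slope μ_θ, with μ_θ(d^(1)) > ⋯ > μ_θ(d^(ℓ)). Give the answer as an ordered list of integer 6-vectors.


Barcode: M ≅ I[1,1]^2, I[1,5], I[5,6], I[6,6]^2. HN layers by μ_θ (4 steps, strictly decreasing):
  μ^(1)=36; μ^(2)=-21/4; μ^(3)=-19; μ^(4)=-30

((0, 0, 0, 0, 0, 3); (0, 1, 1, 1, 1, 0); (3, 0, 0, 0, 0, 0); (0, 0, 0, 0, 1, 0))


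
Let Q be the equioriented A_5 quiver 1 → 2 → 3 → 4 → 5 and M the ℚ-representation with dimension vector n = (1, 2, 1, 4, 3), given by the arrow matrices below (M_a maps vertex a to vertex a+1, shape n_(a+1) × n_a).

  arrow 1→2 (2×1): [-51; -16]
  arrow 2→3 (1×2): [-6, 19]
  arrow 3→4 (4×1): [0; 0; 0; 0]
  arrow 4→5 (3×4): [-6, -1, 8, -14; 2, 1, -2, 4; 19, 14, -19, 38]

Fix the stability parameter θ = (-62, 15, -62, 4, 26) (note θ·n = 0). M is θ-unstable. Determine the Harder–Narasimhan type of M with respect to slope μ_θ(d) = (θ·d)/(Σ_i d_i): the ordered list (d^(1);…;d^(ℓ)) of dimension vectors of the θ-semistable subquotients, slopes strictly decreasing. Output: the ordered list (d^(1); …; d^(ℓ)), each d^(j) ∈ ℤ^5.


Interval decomposition of M: I[1,3], I[2,2], I[4,4], I[4,5]^3.
HN type (ℓ=5): μ^(1)=26; μ^(2)=15; μ^(3)=4; μ^(4)=-47/2; μ^(5)=-62

((0, 0, 0, 0, 3); (0, 1, 0, 0, 0); (0, 0, 0, 4, 0); (0, 1, 1, 0, 0); (1, 0, 0, 0, 0))


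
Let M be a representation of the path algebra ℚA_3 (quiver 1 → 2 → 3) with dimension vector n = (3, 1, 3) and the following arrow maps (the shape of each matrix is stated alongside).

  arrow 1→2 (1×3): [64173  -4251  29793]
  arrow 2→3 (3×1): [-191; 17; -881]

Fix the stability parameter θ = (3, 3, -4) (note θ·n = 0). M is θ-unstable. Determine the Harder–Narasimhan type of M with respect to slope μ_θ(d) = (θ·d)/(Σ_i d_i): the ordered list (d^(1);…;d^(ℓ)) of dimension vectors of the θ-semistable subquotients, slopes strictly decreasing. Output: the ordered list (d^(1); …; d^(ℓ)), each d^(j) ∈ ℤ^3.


Barcode: M ≅ I[1,1]^2, I[1,3], I[3,3]^2. HN layers by μ_θ (3 steps, strictly decreasing):
  μ^(1)=3; μ^(2)=2/3; μ^(3)=-4

((2, 0, 0); (1, 1, 1); (0, 0, 2))


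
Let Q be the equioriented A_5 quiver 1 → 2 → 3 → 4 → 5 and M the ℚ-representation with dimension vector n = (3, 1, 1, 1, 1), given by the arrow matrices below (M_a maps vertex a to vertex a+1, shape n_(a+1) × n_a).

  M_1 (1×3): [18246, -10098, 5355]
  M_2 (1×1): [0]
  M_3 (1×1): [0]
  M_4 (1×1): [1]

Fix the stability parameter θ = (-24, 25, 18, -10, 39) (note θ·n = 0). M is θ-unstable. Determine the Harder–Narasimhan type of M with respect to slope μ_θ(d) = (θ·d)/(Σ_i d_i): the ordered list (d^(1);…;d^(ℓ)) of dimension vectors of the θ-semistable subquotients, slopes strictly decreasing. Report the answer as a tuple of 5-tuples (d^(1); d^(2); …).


Interval decomposition of M: I[1,1]^2, I[1,2], I[3,3], I[4,5].
HN type (ℓ=5): μ^(1)=39; μ^(2)=25; μ^(3)=18; μ^(4)=-10; μ^(5)=-24

((0, 0, 0, 0, 1); (0, 1, 0, 0, 0); (0, 0, 1, 0, 0); (0, 0, 0, 1, 0); (3, 0, 0, 0, 0))


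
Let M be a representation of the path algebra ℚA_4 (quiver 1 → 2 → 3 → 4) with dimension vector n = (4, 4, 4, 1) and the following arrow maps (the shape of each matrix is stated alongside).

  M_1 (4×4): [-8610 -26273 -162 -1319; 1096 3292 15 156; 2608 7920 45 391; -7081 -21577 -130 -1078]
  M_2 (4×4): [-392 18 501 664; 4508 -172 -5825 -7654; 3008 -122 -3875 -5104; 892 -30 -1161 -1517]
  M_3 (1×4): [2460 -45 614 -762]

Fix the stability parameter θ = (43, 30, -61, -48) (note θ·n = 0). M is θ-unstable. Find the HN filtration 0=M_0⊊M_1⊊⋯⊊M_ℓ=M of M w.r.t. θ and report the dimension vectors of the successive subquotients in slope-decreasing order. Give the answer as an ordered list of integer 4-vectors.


Interval decomposition of M: I[1,2], I[1,3]^2, I[1,4], I[3,3].
HN type (ℓ=4): μ^(1)=73/2; μ^(2)=4; μ^(3)=-9; μ^(4)=-61

((1, 1, 0, 0); (2, 2, 2, 0); (1, 1, 1, 1); (0, 0, 1, 0))


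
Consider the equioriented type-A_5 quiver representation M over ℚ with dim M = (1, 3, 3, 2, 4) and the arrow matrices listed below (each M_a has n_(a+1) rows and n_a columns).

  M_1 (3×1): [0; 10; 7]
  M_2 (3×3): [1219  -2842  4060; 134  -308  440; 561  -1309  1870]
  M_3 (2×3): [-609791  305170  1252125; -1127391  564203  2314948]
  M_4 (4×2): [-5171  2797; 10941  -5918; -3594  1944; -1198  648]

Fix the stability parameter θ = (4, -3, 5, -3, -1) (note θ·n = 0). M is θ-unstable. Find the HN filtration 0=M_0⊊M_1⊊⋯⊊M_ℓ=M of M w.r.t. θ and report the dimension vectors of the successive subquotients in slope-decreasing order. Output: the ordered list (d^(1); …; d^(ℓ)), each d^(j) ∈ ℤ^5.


Via rank(M_{q-1}∘⋯∘M_p): M ≅ I[1,2], I[2,5]^2, I[3,3], I[5,5]^2.
μ_θ-semistable layers: μ^(1)=5; μ^(2)=1/2; μ^(3)=1/3; μ^(4)=-1; μ^(5)=-3

((0, 0, 1, 0, 0); (1, 1, 0, 0, 0); (0, 0, 2, 2, 2); (0, 0, 0, 0, 2); (0, 2, 0, 0, 0))
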